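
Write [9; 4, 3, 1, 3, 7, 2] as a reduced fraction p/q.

Using pₖ = aₖpₖ₋₁ + pₖ₋₂ and qₖ = aₖqₖ₋₁ + qₖ₋₂:
  k=0: a=9, p=9, q=1
  k=1: a=4, p=37, q=4
  k=2: a=3, p=120, q=13
  k=3: a=1, p=157, q=17
  k=4: a=3, p=591, q=64
  k=5: a=7, p=4294, q=465
  k=6: a=2, p=9179, q=994

9179/994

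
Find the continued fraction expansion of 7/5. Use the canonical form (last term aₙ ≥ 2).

7 = 1*5 + 2
5 = 2*2 + 1
2 = 2*1 + 0  (stop)
So 7/5 = [1; 2, 2].

[1; 2, 2]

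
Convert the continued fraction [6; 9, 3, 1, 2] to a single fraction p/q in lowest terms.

623/102

Fold from the inside: start with 2/1.
  1 + 1/2 = 3/2
  3 + 2/3 = 11/3
  9 + 3/11 = 102/11
  6 + 11/102 = 623/102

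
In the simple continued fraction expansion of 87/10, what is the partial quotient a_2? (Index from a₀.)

87 = 8·10 + 7   →  a_0 = 8
10 = 1·7 + 3   →  a_1 = 1
7 = 2·3 + 1   →  a_2 = 2

2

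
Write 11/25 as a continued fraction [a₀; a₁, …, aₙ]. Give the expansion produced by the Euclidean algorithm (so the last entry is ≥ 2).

[0; 2, 3, 1, 2]

11 = 0*25 + 11
25 = 2*11 + 3
11 = 3*3 + 2
3 = 1*2 + 1
2 = 2*1 + 0  (stop)
So 11/25 = [0; 2, 3, 1, 2].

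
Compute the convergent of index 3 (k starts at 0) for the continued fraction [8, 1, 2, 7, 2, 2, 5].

Using pₖ = aₖpₖ₋₁ + pₖ₋₂, qₖ = aₖqₖ₋₁ + qₖ₋₂ (with p₋₁=1, p₋₂=0, q₋₁=0, q₋₂=1):
  k=0: a=8, p=8, q=1
  k=1: a=1, p=9, q=1
  k=2: a=2, p=26, q=3
  k=3: a=7, p=191, q=22

191/22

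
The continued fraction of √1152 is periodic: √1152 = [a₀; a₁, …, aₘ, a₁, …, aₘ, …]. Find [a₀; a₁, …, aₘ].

[33; 1, 15, 1, 66]

a₀ = ⌊√1152⌋ = 33.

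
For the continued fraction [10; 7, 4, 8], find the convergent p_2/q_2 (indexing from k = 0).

Using pₖ = aₖpₖ₋₁ + pₖ₋₂, qₖ = aₖqₖ₋₁ + qₖ₋₂ (with p₋₁=1, p₋₂=0, q₋₁=0, q₋₂=1):
  k=0: a=10, p=10, q=1
  k=1: a=7, p=71, q=7
  k=2: a=4, p=294, q=29

294/29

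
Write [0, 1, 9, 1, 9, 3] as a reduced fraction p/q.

Fold from the inside: start with 3/1.
  9 + 1/3 = 28/3
  1 + 3/28 = 31/28
  9 + 28/31 = 307/31
  1 + 31/307 = 338/307
  0 + 307/338 = 307/338

307/338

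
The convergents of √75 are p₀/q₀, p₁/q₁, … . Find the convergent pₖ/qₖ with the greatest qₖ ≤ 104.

892/103

√75 = [8; 1, 1, 1, 16, …] (period length 4).
Convergents:
  p_0/q_0 = 8/1
  p_1/q_1 = 9/1
  p_2/q_2 = 17/2
  p_3/q_3 = 26/3
  p_4/q_4 = 433/50
  p_5/q_5 = 459/53
  p_6/q_6 = 892/103
  p_7/q_7 = 1351/156
q_6 = 103 ≤ 104 < 156 = q_7, so the answer is 892/103.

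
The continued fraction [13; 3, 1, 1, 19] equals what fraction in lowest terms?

1820/137

Using pₖ = aₖpₖ₋₁ + pₖ₋₂ and qₖ = aₖqₖ₋₁ + qₖ₋₂:
  k=0: a=13, p=13, q=1
  k=1: a=3, p=40, q=3
  k=2: a=1, p=53, q=4
  k=3: a=1, p=93, q=7
  k=4: a=19, p=1820, q=137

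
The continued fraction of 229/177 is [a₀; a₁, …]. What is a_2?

229 = 1·177 + 52   →  a_0 = 1
177 = 3·52 + 21   →  a_1 = 3
52 = 2·21 + 10   →  a_2 = 2

2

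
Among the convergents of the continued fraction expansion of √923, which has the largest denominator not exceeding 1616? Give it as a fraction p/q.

√923 = [30; 2, 1, 1, 1, 2, 60, …] (period length 6).
Convergents:
  p_0/q_0 = 30/1
  p_1/q_1 = 61/2
  p_2/q_2 = 91/3
  p_3/q_3 = 152/5
  p_4/q_4 = 243/8
  p_5/q_5 = 638/21
  p_6/q_6 = 38523/1268
  p_7/q_7 = 77684/2557
q_6 = 1268 ≤ 1616 < 2557 = q_7, so the answer is 38523/1268.

38523/1268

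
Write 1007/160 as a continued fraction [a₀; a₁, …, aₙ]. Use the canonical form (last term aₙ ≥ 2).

1007 = 6×160 + 47
160 = 3×47 + 19
47 = 2×19 + 9
19 = 2×9 + 1
9 = 9×1 + 0  (stop)
So 1007/160 = [6; 3, 2, 2, 9].

[6; 3, 2, 2, 9]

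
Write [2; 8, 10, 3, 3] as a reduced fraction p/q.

1771/834

Fold from the inside: start with 3/1.
  3 + 1/3 = 10/3
  10 + 3/10 = 103/10
  8 + 10/103 = 834/103
  2 + 103/834 = 1771/834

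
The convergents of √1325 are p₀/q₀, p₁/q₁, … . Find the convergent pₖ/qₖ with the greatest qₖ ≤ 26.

182/5

√1325 = [36; 2, 2, 72, …] (period length 3).
Convergents:
  p_0/q_0 = 36/1
  p_1/q_1 = 73/2
  p_2/q_2 = 182/5
  p_3/q_3 = 13177/362
q_2 = 5 ≤ 26 < 362 = q_3, so the answer is 182/5.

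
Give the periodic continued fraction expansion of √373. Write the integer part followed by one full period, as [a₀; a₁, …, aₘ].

[19; 3, 5, 5, 3, 38]

a₀ = ⌊√373⌋ = 19.
With m₀=0, d₀=1 and mₖ₊₁ = dₖaₖ − mₖ, dₖ₊₁ = (n − mₖ₊₁²)/dₖ, aₖ₊₁ = ⌊(a₀+mₖ₊₁)/dₖ₊₁⌋:
  k=1: m=19, d=12, a=3
  k=2: m=17, d=7, a=5
  k=3: m=18, d=7, a=5
  k=4: m=17, d=12, a=3
  k=5: m=19, d=1, a=38
d=1 and a=2a₀=38 at k=5, so the next step gives (m, d) = (19, 12) again — its k=1 value — and the period has length 5.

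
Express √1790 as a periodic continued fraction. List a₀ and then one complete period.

a₀ = ⌊√1790⌋ = 42.
With m₀=0, d₀=1 and mₖ₊₁ = dₖaₖ − mₖ, dₖ₊₁ = (n − mₖ₊₁²)/dₖ, aₖ₊₁ = ⌊(a₀+mₖ₊₁)/dₖ₊₁⌋:
  k=1: m=42, d=26, a=3
  k=2: m=36, d=19, a=4
  k=3: m=40, d=10, a=8
  k=4: m=40, d=19, a=4
  k=5: m=36, d=26, a=3
  k=6: m=42, d=1, a=84
d=1 and a=2a₀=84 at k=6, so the next step gives (m, d) = (42, 26) again — its k=1 value — and the period has length 6.

[42; 3, 4, 8, 4, 3, 84]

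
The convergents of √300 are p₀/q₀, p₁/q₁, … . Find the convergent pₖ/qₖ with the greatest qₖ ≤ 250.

1351/78

√300 = [17; 3, 8, 3, 34, …] (period length 4).
Convergents:
  p_0/q_0 = 17/1
  p_1/q_1 = 52/3
  p_2/q_2 = 433/25
  p_3/q_3 = 1351/78
  p_4/q_4 = 46367/2677
q_3 = 78 ≤ 250 < 2677 = q_4, so the answer is 1351/78.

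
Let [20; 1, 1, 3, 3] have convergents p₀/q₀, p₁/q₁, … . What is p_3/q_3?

Using pₖ = aₖpₖ₋₁ + pₖ₋₂, qₖ = aₖqₖ₋₁ + qₖ₋₂ (with p₋₁=1, p₋₂=0, q₋₁=0, q₋₂=1):
  k=0: a=20, p=20, q=1
  k=1: a=1, p=21, q=1
  k=2: a=1, p=41, q=2
  k=3: a=3, p=144, q=7

144/7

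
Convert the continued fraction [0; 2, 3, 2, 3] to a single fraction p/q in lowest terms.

24/55

Using pₖ = aₖpₖ₋₁ + pₖ₋₂ and qₖ = aₖqₖ₋₁ + qₖ₋₂:
  k=0: a=0, p=0, q=1
  k=1: a=2, p=1, q=2
  k=2: a=3, p=3, q=7
  k=3: a=2, p=7, q=16
  k=4: a=3, p=24, q=55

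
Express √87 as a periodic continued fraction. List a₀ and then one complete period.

a₀ = ⌊√87⌋ = 9.
With m₀=0, d₀=1 and mₖ₊₁ = dₖaₖ − mₖ, dₖ₊₁ = (n − mₖ₊₁²)/dₖ, aₖ₊₁ = ⌊(a₀+mₖ₊₁)/dₖ₊₁⌋:
  k=1: m=9, d=6, a=3
  k=2: m=9, d=1, a=18
d=1 and a=2a₀=18 at k=2, so the next step gives (m, d) = (9, 6) again — its k=1 value — and the period has length 2.

[9; 3, 18]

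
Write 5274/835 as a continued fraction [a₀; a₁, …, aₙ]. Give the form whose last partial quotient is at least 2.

5274 = 6×835 + 264
835 = 3×264 + 43
264 = 6×43 + 6
43 = 7×6 + 1
6 = 6×1 + 0  (stop)
So 5274/835 = [6; 3, 6, 7, 6].

[6; 3, 6, 7, 6]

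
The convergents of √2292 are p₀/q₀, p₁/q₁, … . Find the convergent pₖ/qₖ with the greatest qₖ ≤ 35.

383/8

√2292 = [47; 1, 6, 1, 94, …] (period length 4).
Convergents:
  p_0/q_0 = 47/1
  p_1/q_1 = 48/1
  p_2/q_2 = 335/7
  p_3/q_3 = 383/8
  p_4/q_4 = 36337/759
q_3 = 8 ≤ 35 < 759 = q_4, so the answer is 383/8.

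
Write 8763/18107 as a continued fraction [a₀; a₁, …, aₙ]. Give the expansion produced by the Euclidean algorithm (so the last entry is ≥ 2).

[0; 2, 15, 12, 9, 1, 1, 2]

8763 = 0·18107 + 8763
18107 = 2·8763 + 581
8763 = 15·581 + 48
581 = 12·48 + 5
48 = 9·5 + 3
5 = 1·3 + 2
3 = 1·2 + 1
2 = 2·1 + 0  (stop)
So 8763/18107 = [0; 2, 15, 12, 9, 1, 1, 2].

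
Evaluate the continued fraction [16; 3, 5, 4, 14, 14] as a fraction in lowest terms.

218975/13423

Using pₖ = aₖpₖ₋₁ + pₖ₋₂ and qₖ = aₖqₖ₋₁ + qₖ₋₂:
  k=0: a=16, p=16, q=1
  k=1: a=3, p=49, q=3
  k=2: a=5, p=261, q=16
  k=3: a=4, p=1093, q=67
  k=4: a=14, p=15563, q=954
  k=5: a=14, p=218975, q=13423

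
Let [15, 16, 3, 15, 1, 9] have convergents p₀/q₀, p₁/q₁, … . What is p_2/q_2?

738/49

Using pₖ = aₖpₖ₋₁ + pₖ₋₂, qₖ = aₖqₖ₋₁ + qₖ₋₂ (with p₋₁=1, p₋₂=0, q₋₁=0, q₋₂=1):
  k=0: a=15, p=15, q=1
  k=1: a=16, p=241, q=16
  k=2: a=3, p=738, q=49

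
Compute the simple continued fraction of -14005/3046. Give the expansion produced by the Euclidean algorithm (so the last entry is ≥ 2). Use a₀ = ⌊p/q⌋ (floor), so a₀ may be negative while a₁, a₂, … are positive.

[-5; 2, 2, 18, 16, 2]

-14005 = -5*3046 + 1225
3046 = 2*1225 + 596
1225 = 2*596 + 33
596 = 18*33 + 2
33 = 16*2 + 1
2 = 2*1 + 0  (stop)
So -14005/3046 = [-5; 2, 2, 18, 16, 2].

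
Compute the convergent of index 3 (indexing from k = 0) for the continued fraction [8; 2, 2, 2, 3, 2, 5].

101/12

Using pₖ = aₖpₖ₋₁ + pₖ₋₂, qₖ = aₖqₖ₋₁ + qₖ₋₂ (with p₋₁=1, p₋₂=0, q₋₁=0, q₋₂=1):
  k=0: a=8, p=8, q=1
  k=1: a=2, p=17, q=2
  k=2: a=2, p=42, q=5
  k=3: a=2, p=101, q=12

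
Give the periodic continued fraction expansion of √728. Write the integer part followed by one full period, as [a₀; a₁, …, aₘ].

[26; 1, 52]

a₀ = ⌊√728⌋ = 26.
With m₀=0, d₀=1 and mₖ₊₁ = dₖaₖ − mₖ, dₖ₊₁ = (n − mₖ₊₁²)/dₖ, aₖ₊₁ = ⌊(a₀+mₖ₊₁)/dₖ₊₁⌋:
  k=1: m=26, d=52, a=1
  k=2: m=26, d=1, a=52
d=1 and a=2a₀=52 at k=2, so the next step gives (m, d) = (26, 52) again — its k=1 value — and the period has length 2.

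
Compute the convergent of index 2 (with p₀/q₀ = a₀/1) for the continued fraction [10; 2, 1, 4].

31/3

Using pₖ = aₖpₖ₋₁ + pₖ₋₂, qₖ = aₖqₖ₋₁ + qₖ₋₂ (with p₋₁=1, p₋₂=0, q₋₁=0, q₋₂=1):
  k=0: a=10, p=10, q=1
  k=1: a=2, p=21, q=2
  k=2: a=1, p=31, q=3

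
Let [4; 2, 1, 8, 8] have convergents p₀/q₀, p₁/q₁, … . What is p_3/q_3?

Using pₖ = aₖpₖ₋₁ + pₖ₋₂, qₖ = aₖqₖ₋₁ + qₖ₋₂ (with p₋₁=1, p₋₂=0, q₋₁=0, q₋₂=1):
  k=0: a=4, p=4, q=1
  k=1: a=2, p=9, q=2
  k=2: a=1, p=13, q=3
  k=3: a=8, p=113, q=26

113/26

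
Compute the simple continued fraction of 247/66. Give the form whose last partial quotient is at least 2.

247 = 3*66 + 49
66 = 1*49 + 17
49 = 2*17 + 15
17 = 1*15 + 2
15 = 7*2 + 1
2 = 2*1 + 0  (stop)
So 247/66 = [3; 1, 2, 1, 7, 2].

[3; 1, 2, 1, 7, 2]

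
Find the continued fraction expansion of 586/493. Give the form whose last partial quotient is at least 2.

[1; 5, 3, 3, 9]

586 = 1*493 + 93
493 = 5*93 + 28
93 = 3*28 + 9
28 = 3*9 + 1
9 = 9*1 + 0  (stop)
So 586/493 = [1; 5, 3, 3, 9].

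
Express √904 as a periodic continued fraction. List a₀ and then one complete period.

a₀ = ⌊√904⌋ = 30.
With m₀=0, d₀=1 and mₖ₊₁ = dₖaₖ − mₖ, dₖ₊₁ = (n − mₖ₊₁²)/dₖ, aₖ₊₁ = ⌊(a₀+mₖ₊₁)/dₖ₊₁⌋:
  k=1: m=30, d=4, a=15
  k=2: m=30, d=1, a=60
d=1 and a=2a₀=60 at k=2, so the next step gives (m, d) = (30, 4) again — its k=1 value — and the period has length 2.

[30; 15, 60]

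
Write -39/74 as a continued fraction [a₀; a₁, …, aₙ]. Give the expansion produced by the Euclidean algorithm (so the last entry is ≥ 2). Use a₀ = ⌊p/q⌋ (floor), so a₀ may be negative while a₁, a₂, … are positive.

-39 = -1·74 + 35
74 = 2·35 + 4
35 = 8·4 + 3
4 = 1·3 + 1
3 = 3·1 + 0  (stop)
So -39/74 = [-1; 2, 8, 1, 3].

[-1; 2, 8, 1, 3]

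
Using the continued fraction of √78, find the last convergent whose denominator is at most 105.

√78 = [8; 1, 4, 1, 16, …] (period length 4).
Convergents:
  p_0/q_0 = 8/1
  p_1/q_1 = 9/1
  p_2/q_2 = 44/5
  p_3/q_3 = 53/6
  p_4/q_4 = 892/101
  p_5/q_5 = 945/107
q_4 = 101 ≤ 105 < 107 = q_5, so the answer is 892/101.

892/101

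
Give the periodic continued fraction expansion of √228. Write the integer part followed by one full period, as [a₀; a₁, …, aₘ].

[15; 10, 30]

a₀ = ⌊√228⌋ = 15.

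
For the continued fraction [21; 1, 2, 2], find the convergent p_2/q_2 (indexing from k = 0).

65/3

Using pₖ = aₖpₖ₋₁ + pₖ₋₂, qₖ = aₖqₖ₋₁ + qₖ₋₂ (with p₋₁=1, p₋₂=0, q₋₁=0, q₋₂=1):
  k=0: a=21, p=21, q=1
  k=1: a=1, p=22, q=1
  k=2: a=2, p=65, q=3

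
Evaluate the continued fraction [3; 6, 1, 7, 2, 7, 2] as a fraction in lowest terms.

Using pₖ = aₖpₖ₋₁ + pₖ₋₂ and qₖ = aₖqₖ₋₁ + qₖ₋₂:
  k=0: a=3, p=3, q=1
  k=1: a=6, p=19, q=6
  k=2: a=1, p=22, q=7
  k=3: a=7, p=173, q=55
  k=4: a=2, p=368, q=117
  k=5: a=7, p=2749, q=874
  k=6: a=2, p=5866, q=1865

5866/1865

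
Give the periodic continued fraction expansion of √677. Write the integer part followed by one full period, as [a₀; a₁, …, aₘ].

a₀ = ⌊√677⌋ = 26.
With m₀=0, d₀=1 and mₖ₊₁ = dₖaₖ − mₖ, dₖ₊₁ = (n − mₖ₊₁²)/dₖ, aₖ₊₁ = ⌊(a₀+mₖ₊₁)/dₖ₊₁⌋:
  k=1: m=26, d=1, a=52
d=1 and a=2a₀=52 at k=1, so the next step gives (m, d) = (26, 1) again — its k=1 value — and the period has length 1.

[26; 52]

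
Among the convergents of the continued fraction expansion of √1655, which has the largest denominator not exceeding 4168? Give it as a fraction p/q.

101989/2507

√1655 = [40; 1, 2, 7, 16, 7, 2, 1, 80, …] (period length 8).
Convergents:
  p_0/q_0 = 40/1
  p_1/q_1 = 41/1
  p_2/q_2 = 122/3
  p_3/q_3 = 895/22
  p_4/q_4 = 14442/355
  p_5/q_5 = 101989/2507
  p_6/q_6 = 218420/5369
q_5 = 2507 ≤ 4168 < 5369 = q_6, so the answer is 101989/2507.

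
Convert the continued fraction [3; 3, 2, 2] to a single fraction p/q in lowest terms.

56/17

Fold from the inside: start with 2/1.
  2 + 1/2 = 5/2
  3 + 2/5 = 17/5
  3 + 5/17 = 56/17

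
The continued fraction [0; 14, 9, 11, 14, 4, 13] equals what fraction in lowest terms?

Using pₖ = aₖpₖ₋₁ + pₖ₋₂ and qₖ = aₖqₖ₋₁ + qₖ₋₂:
  k=0: a=0, p=0, q=1
  k=1: a=14, p=1, q=14
  k=2: a=9, p=9, q=127
  k=3: a=11, p=100, q=1411
  k=4: a=14, p=1409, q=19881
  k=5: a=4, p=5736, q=80935
  k=6: a=13, p=75977, q=1072036

75977/1072036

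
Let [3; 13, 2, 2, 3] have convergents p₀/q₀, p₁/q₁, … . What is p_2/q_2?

83/27

Using pₖ = aₖpₖ₋₁ + pₖ₋₂, qₖ = aₖqₖ₋₁ + qₖ₋₂ (with p₋₁=1, p₋₂=0, q₋₁=0, q₋₂=1):
  k=0: a=3, p=3, q=1
  k=1: a=13, p=40, q=13
  k=2: a=2, p=83, q=27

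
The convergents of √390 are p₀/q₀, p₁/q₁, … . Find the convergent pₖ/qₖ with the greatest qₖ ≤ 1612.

√390 = [19; 1, 2, 1, 38, …] (period length 4).
Convergents:
  p_0/q_0 = 19/1
  p_1/q_1 = 20/1
  p_2/q_2 = 59/3
  p_3/q_3 = 79/4
  p_4/q_4 = 3061/155
  p_5/q_5 = 3140/159
  p_6/q_6 = 9341/473
  p_7/q_7 = 12481/632
  p_8/q_8 = 483619/24489
q_7 = 632 ≤ 1612 < 24489 = q_8, so the answer is 12481/632.

12481/632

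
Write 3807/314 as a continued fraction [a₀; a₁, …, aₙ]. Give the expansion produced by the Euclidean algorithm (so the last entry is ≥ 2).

[12; 8, 19, 2]

3807 = 12*314 + 39
314 = 8*39 + 2
39 = 19*2 + 1
2 = 2*1 + 0  (stop)
So 3807/314 = [12; 8, 19, 2].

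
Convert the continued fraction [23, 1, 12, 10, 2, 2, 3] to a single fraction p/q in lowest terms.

Using pₖ = aₖpₖ₋₁ + pₖ₋₂ and qₖ = aₖqₖ₋₁ + qₖ₋₂:
  k=0: a=23, p=23, q=1
  k=1: a=1, p=24, q=1
  k=2: a=12, p=311, q=13
  k=3: a=10, p=3134, q=131
  k=4: a=2, p=6579, q=275
  k=5: a=2, p=16292, q=681
  k=6: a=3, p=55455, q=2318

55455/2318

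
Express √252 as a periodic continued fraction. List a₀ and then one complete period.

[15; 1, 6, 1, 30]

a₀ = ⌊√252⌋ = 15.
With m₀=0, d₀=1 and mₖ₊₁ = dₖaₖ − mₖ, dₖ₊₁ = (n − mₖ₊₁²)/dₖ, aₖ₊₁ = ⌊(a₀+mₖ₊₁)/dₖ₊₁⌋:
  k=1: m=15, d=27, a=1
  k=2: m=12, d=4, a=6
  k=3: m=12, d=27, a=1
  k=4: m=15, d=1, a=30
d=1 and a=2a₀=30 at k=4, so the next step gives (m, d) = (15, 27) again — its k=1 value — and the period has length 4.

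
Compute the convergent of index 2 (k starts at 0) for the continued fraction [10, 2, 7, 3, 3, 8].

Using pₖ = aₖpₖ₋₁ + pₖ₋₂, qₖ = aₖqₖ₋₁ + qₖ₋₂ (with p₋₁=1, p₋₂=0, q₋₁=0, q₋₂=1):
  k=0: a=10, p=10, q=1
  k=1: a=2, p=21, q=2
  k=2: a=7, p=157, q=15

157/15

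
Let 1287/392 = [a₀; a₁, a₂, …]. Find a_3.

1287 = 3·392 + 111   →  a_0 = 3
392 = 3·111 + 59   →  a_1 = 3
111 = 1·59 + 52   →  a_2 = 1
59 = 1·52 + 7   →  a_3 = 1

1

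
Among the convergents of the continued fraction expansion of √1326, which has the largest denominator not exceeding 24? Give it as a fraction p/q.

√1326 = [36; 2, 2, 2, 2, 2, 72, …] (period length 6).
Convergents:
  p_0/q_0 = 36/1
  p_1/q_1 = 73/2
  p_2/q_2 = 182/5
  p_3/q_3 = 437/12
  p_4/q_4 = 1056/29
q_3 = 12 ≤ 24 < 29 = q_4, so the answer is 437/12.

437/12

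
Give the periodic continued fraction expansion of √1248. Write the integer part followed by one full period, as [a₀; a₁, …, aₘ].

a₀ = ⌊√1248⌋ = 35.
With m₀=0, d₀=1 and mₖ₊₁ = dₖaₖ − mₖ, dₖ₊₁ = (n − mₖ₊₁²)/dₖ, aₖ₊₁ = ⌊(a₀+mₖ₊₁)/dₖ₊₁⌋:
  k=1: m=35, d=23, a=3
  k=2: m=34, d=4, a=17
  k=3: m=34, d=23, a=3
  k=4: m=35, d=1, a=70
d=1 and a=2a₀=70 at k=4, so the next step gives (m, d) = (35, 23) again — its k=1 value — and the period has length 4.

[35; 3, 17, 3, 70]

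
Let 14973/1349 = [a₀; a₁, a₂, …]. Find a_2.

14

14973 = 11·1349 + 134   →  a_0 = 11
1349 = 10·134 + 9   →  a_1 = 10
134 = 14·9 + 8   →  a_2 = 14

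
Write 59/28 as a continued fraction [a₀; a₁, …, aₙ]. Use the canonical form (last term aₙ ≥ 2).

[2; 9, 3]

59 = 2×28 + 3
28 = 9×3 + 1
3 = 3×1 + 0  (stop)
So 59/28 = [2; 9, 3].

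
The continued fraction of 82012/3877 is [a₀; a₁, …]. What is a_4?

15

82012 = 21·3877 + 595   →  a_0 = 21
3877 = 6·595 + 307   →  a_1 = 6
595 = 1·307 + 288   →  a_2 = 1
307 = 1·288 + 19   →  a_3 = 1
288 = 15·19 + 3   →  a_4 = 15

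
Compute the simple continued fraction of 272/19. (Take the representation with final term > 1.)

272 = 14×19 + 6
19 = 3×6 + 1
6 = 6×1 + 0  (stop)
So 272/19 = [14; 3, 6].

[14; 3, 6]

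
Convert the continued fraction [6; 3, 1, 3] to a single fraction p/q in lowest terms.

Using pₖ = aₖpₖ₋₁ + pₖ₋₂ and qₖ = aₖqₖ₋₁ + qₖ₋₂:
  k=0: a=6, p=6, q=1
  k=1: a=3, p=19, q=3
  k=2: a=1, p=25, q=4
  k=3: a=3, p=94, q=15

94/15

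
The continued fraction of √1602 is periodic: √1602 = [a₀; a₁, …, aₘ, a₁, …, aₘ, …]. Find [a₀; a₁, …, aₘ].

a₀ = ⌊√1602⌋ = 40.
With m₀=0, d₀=1 and mₖ₊₁ = dₖaₖ − mₖ, dₖ₊₁ = (n − mₖ₊₁²)/dₖ, aₖ₊₁ = ⌊(a₀+mₖ₊₁)/dₖ₊₁⌋:
  k=1: m=40, d=2, a=40
  k=2: m=40, d=1, a=80
d=1 and a=2a₀=80 at k=2, so the next step gives (m, d) = (40, 2) again — its k=1 value — and the period has length 2.

[40; 40, 80]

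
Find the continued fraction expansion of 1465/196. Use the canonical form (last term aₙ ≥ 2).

1465 = 7×196 + 93
196 = 2×93 + 10
93 = 9×10 + 3
10 = 3×3 + 1
3 = 3×1 + 0  (stop)
So 1465/196 = [7; 2, 9, 3, 3].

[7; 2, 9, 3, 3]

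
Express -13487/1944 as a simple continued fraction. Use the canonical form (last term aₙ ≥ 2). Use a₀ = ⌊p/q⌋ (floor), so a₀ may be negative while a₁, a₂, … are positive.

-13487 = -7×1944 + 121
1944 = 16×121 + 8
121 = 15×8 + 1
8 = 8×1 + 0  (stop)
So -13487/1944 = [-7; 16, 15, 8].

[-7; 16, 15, 8]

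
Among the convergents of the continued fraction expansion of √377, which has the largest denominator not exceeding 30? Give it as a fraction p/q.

233/12

√377 = [19; 2, 2, 2, 38, …] (period length 4).
Convergents:
  p_0/q_0 = 19/1
  p_1/q_1 = 39/2
  p_2/q_2 = 97/5
  p_3/q_3 = 233/12
  p_4/q_4 = 8951/461
q_3 = 12 ≤ 30 < 461 = q_4, so the answer is 233/12.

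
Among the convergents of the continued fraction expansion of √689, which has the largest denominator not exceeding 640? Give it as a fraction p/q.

√689 = [26; 4, 52, …] (period length 2).
Convergents:
  p_0/q_0 = 26/1
  p_1/q_1 = 105/4
  p_2/q_2 = 5486/209
  p_3/q_3 = 22049/840
q_2 = 209 ≤ 640 < 840 = q_3, so the answer is 5486/209.

5486/209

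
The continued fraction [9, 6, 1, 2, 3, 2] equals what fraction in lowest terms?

Fold from the inside: start with 2/1.
  3 + 1/2 = 7/2
  2 + 2/7 = 16/7
  1 + 7/16 = 23/16
  6 + 16/23 = 154/23
  9 + 23/154 = 1409/154

1409/154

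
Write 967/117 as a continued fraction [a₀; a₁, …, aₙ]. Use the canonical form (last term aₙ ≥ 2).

[8; 3, 1, 3, 2, 3]

967 = 8·117 + 31
117 = 3·31 + 24
31 = 1·24 + 7
24 = 3·7 + 3
7 = 2·3 + 1
3 = 3·1 + 0  (stop)
So 967/117 = [8; 3, 1, 3, 2, 3].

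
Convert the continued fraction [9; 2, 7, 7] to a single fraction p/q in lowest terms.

Fold from the inside: start with 7/1.
  7 + 1/7 = 50/7
  2 + 7/50 = 107/50
  9 + 50/107 = 1013/107

1013/107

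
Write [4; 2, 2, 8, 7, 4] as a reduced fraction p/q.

Using pₖ = aₖpₖ₋₁ + pₖ₋₂ and qₖ = aₖqₖ₋₁ + qₖ₋₂:
  k=0: a=4, p=4, q=1
  k=1: a=2, p=9, q=2
  k=2: a=2, p=22, q=5
  k=3: a=8, p=185, q=42
  k=4: a=7, p=1317, q=299
  k=5: a=4, p=5453, q=1238

5453/1238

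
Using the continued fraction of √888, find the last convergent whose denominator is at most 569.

8910/299

√888 = [29; 1, 3, 1, 58, …] (period length 4).
Convergents:
  p_0/q_0 = 29/1
  p_1/q_1 = 30/1
  p_2/q_2 = 119/4
  p_3/q_3 = 149/5
  p_4/q_4 = 8761/294
  p_5/q_5 = 8910/299
  p_6/q_6 = 35491/1191
q_5 = 299 ≤ 569 < 1191 = q_6, so the answer is 8910/299.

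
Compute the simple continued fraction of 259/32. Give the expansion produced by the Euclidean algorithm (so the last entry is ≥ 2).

[8; 10, 1, 2]

259 = 8×32 + 3
32 = 10×3 + 2
3 = 1×2 + 1
2 = 2×1 + 0  (stop)
So 259/32 = [8; 10, 1, 2].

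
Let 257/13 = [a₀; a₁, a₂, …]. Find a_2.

3

257 = 19·13 + 10   →  a_0 = 19
13 = 1·10 + 3   →  a_1 = 1
10 = 3·3 + 1   →  a_2 = 3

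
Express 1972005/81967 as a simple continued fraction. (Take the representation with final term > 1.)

1972005 = 24×81967 + 4797
81967 = 17×4797 + 418
4797 = 11×418 + 199
418 = 2×199 + 20
199 = 9×20 + 19
20 = 1×19 + 1
19 = 19×1 + 0  (stop)
So 1972005/81967 = [24; 17, 11, 2, 9, 1, 19].

[24; 17, 11, 2, 9, 1, 19]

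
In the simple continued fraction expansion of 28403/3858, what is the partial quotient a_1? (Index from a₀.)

28403 = 7·3858 + 1397   →  a_0 = 7
3858 = 2·1397 + 1064   →  a_1 = 2

2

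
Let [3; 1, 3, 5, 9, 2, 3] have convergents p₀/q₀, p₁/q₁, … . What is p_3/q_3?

79/21

Using pₖ = aₖpₖ₋₁ + pₖ₋₂, qₖ = aₖqₖ₋₁ + qₖ₋₂ (with p₋₁=1, p₋₂=0, q₋₁=0, q₋₂=1):
  k=0: a=3, p=3, q=1
  k=1: a=1, p=4, q=1
  k=2: a=3, p=15, q=4
  k=3: a=5, p=79, q=21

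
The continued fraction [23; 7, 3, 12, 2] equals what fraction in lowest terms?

13049/564

Using pₖ = aₖpₖ₋₁ + pₖ₋₂ and qₖ = aₖqₖ₋₁ + qₖ₋₂:
  k=0: a=23, p=23, q=1
  k=1: a=7, p=162, q=7
  k=2: a=3, p=509, q=22
  k=3: a=12, p=6270, q=271
  k=4: a=2, p=13049, q=564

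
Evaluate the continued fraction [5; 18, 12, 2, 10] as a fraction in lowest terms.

Fold from the inside: start with 10/1.
  2 + 1/10 = 21/10
  12 + 10/21 = 262/21
  18 + 21/262 = 4737/262
  5 + 262/4737 = 23947/4737

23947/4737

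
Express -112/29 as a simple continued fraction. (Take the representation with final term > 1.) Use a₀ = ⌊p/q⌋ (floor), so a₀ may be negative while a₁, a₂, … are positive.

[-4; 7, 4]

-112 = -4×29 + 4
29 = 7×4 + 1
4 = 4×1 + 0  (stop)
So -112/29 = [-4; 7, 4].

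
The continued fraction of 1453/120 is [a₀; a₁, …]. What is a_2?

1453 = 12·120 + 13   →  a_0 = 12
120 = 9·13 + 3   →  a_1 = 9
13 = 4·3 + 1   →  a_2 = 4

4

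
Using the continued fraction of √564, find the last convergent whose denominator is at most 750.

13513/569

√564 = [23; 1, 2, 1, 46, …] (period length 4).
Convergents:
  p_0/q_0 = 23/1
  p_1/q_1 = 24/1
  p_2/q_2 = 71/3
  p_3/q_3 = 95/4
  p_4/q_4 = 4441/187
  p_5/q_5 = 4536/191
  p_6/q_6 = 13513/569
  p_7/q_7 = 18049/760
q_6 = 569 ≤ 750 < 760 = q_7, so the answer is 13513/569.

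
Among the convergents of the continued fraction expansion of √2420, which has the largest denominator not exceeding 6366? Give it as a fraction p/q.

179999/3659

√2420 = [49; 5, 5, 1, 18, 1, 5, 5, 98, …] (period length 8).
Convergents:
  p_0/q_0 = 49/1
  p_1/q_1 = 246/5
  p_2/q_2 = 1279/26
  p_3/q_3 = 1525/31
  p_4/q_4 = 28729/584
  p_5/q_5 = 30254/615
  p_6/q_6 = 179999/3659
  p_7/q_7 = 930249/18910
q_6 = 3659 ≤ 6366 < 18910 = q_7, so the answer is 179999/3659.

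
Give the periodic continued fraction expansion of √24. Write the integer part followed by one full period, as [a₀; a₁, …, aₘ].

a₀ = ⌊√24⌋ = 4.
With m₀=0, d₀=1 and mₖ₊₁ = dₖaₖ − mₖ, dₖ₊₁ = (n − mₖ₊₁²)/dₖ, aₖ₊₁ = ⌊(a₀+mₖ₊₁)/dₖ₊₁⌋:
  k=1: m=4, d=8, a=1
  k=2: m=4, d=1, a=8
d=1 and a=2a₀=8 at k=2, so the next step gives (m, d) = (4, 8) again — its k=1 value — and the period has length 2.

[4; 1, 8]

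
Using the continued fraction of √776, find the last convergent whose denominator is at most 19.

√776 = [27; 1, 5, 1, 54, …] (period length 4).
Convergents:
  p_0/q_0 = 27/1
  p_1/q_1 = 28/1
  p_2/q_2 = 167/6
  p_3/q_3 = 195/7
  p_4/q_4 = 10697/384
q_3 = 7 ≤ 19 < 384 = q_4, so the answer is 195/7.

195/7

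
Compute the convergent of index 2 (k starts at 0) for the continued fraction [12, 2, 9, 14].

Using pₖ = aₖpₖ₋₁ + pₖ₋₂, qₖ = aₖqₖ₋₁ + qₖ₋₂ (with p₋₁=1, p₋₂=0, q₋₁=0, q₋₂=1):
  k=0: a=12, p=12, q=1
  k=1: a=2, p=25, q=2
  k=2: a=9, p=237, q=19

237/19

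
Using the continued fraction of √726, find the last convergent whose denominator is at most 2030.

√726 = [26; 1, 16, 1, 52, …] (period length 4).
Convergents:
  p_0/q_0 = 26/1
  p_1/q_1 = 27/1
  p_2/q_2 = 458/17
  p_3/q_3 = 485/18
  p_4/q_4 = 25678/953
  p_5/q_5 = 26163/971
  p_6/q_6 = 444286/16489
q_5 = 971 ≤ 2030 < 16489 = q_6, so the answer is 26163/971.

26163/971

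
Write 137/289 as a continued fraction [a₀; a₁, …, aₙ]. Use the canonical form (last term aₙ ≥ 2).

137 = 0*289 + 137
289 = 2*137 + 15
137 = 9*15 + 2
15 = 7*2 + 1
2 = 2*1 + 0  (stop)
So 137/289 = [0; 2, 9, 7, 2].

[0; 2, 9, 7, 2]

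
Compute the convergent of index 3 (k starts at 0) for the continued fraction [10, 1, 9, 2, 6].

229/21

Using pₖ = aₖpₖ₋₁ + pₖ₋₂, qₖ = aₖqₖ₋₁ + qₖ₋₂ (with p₋₁=1, p₋₂=0, q₋₁=0, q₋₂=1):
  k=0: a=10, p=10, q=1
  k=1: a=1, p=11, q=1
  k=2: a=9, p=109, q=10
  k=3: a=2, p=229, q=21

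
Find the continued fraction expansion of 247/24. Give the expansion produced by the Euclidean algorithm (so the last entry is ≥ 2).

[10; 3, 2, 3]

247 = 10·24 + 7
24 = 3·7 + 3
7 = 2·3 + 1
3 = 3·1 + 0  (stop)
So 247/24 = [10; 3, 2, 3].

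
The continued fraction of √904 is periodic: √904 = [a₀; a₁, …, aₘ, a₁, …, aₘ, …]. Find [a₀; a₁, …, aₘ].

a₀ = ⌊√904⌋ = 30.
With m₀=0, d₀=1 and mₖ₊₁ = dₖaₖ − mₖ, dₖ₊₁ = (n − mₖ₊₁²)/dₖ, aₖ₊₁ = ⌊(a₀+mₖ₊₁)/dₖ₊₁⌋:
  k=1: m=30, d=4, a=15
  k=2: m=30, d=1, a=60
d=1 and a=2a₀=60 at k=2, so the next step gives (m, d) = (30, 4) again — its k=1 value — and the period has length 2.

[30; 15, 60]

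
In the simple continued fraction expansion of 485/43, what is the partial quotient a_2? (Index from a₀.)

485 = 11·43 + 12   →  a_0 = 11
43 = 3·12 + 7   →  a_1 = 3
12 = 1·7 + 5   →  a_2 = 1

1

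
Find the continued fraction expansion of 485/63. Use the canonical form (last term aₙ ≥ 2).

[7; 1, 2, 3, 6]

485 = 7*63 + 44
63 = 1*44 + 19
44 = 2*19 + 6
19 = 3*6 + 1
6 = 6*1 + 0  (stop)
So 485/63 = [7; 1, 2, 3, 6].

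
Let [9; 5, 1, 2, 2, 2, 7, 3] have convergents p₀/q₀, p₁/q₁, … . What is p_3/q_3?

156/17

Using pₖ = aₖpₖ₋₁ + pₖ₋₂, qₖ = aₖqₖ₋₁ + qₖ₋₂ (with p₋₁=1, p₋₂=0, q₋₁=0, q₋₂=1):
  k=0: a=9, p=9, q=1
  k=1: a=5, p=46, q=5
  k=2: a=1, p=55, q=6
  k=3: a=2, p=156, q=17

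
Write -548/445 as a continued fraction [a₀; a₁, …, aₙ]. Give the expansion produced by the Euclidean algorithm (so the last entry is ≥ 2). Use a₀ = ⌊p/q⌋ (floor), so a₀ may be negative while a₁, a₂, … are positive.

[-2; 1, 3, 3, 8, 4]

-548 = -2×445 + 342
445 = 1×342 + 103
342 = 3×103 + 33
103 = 3×33 + 4
33 = 8×4 + 1
4 = 4×1 + 0  (stop)
So -548/445 = [-2; 1, 3, 3, 8, 4].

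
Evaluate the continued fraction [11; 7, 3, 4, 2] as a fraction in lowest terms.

2361/212

Fold from the inside: start with 2/1.
  4 + 1/2 = 9/2
  3 + 2/9 = 29/9
  7 + 9/29 = 212/29
  11 + 29/212 = 2361/212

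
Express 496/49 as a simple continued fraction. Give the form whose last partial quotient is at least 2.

[10; 8, 6]

496 = 10·49 + 6
49 = 8·6 + 1
6 = 6·1 + 0  (stop)
So 496/49 = [10; 8, 6].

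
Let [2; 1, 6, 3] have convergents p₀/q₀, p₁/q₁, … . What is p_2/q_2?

20/7

Using pₖ = aₖpₖ₋₁ + pₖ₋₂, qₖ = aₖqₖ₋₁ + qₖ₋₂ (with p₋₁=1, p₋₂=0, q₋₁=0, q₋₂=1):
  k=0: a=2, p=2, q=1
  k=1: a=1, p=3, q=1
  k=2: a=6, p=20, q=7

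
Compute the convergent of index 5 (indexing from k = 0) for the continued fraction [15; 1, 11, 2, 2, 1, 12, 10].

Using pₖ = aₖpₖ₋₁ + pₖ₋₂, qₖ = aₖqₖ₋₁ + qₖ₋₂ (with p₋₁=1, p₋₂=0, q₋₁=0, q₋₂=1):
  k=0: a=15, p=15, q=1
  k=1: a=1, p=16, q=1
  k=2: a=11, p=191, q=12
  k=3: a=2, p=398, q=25
  k=4: a=2, p=987, q=62
  k=5: a=1, p=1385, q=87

1385/87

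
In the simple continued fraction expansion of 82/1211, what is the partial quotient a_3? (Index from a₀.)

82 = 0·1211 + 82   →  a_0 = 0
1211 = 14·82 + 63   →  a_1 = 14
82 = 1·63 + 19   →  a_2 = 1
63 = 3·19 + 6   →  a_3 = 3

3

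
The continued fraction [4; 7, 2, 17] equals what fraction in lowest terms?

Fold from the inside: start with 17/1.
  2 + 1/17 = 35/17
  7 + 17/35 = 262/35
  4 + 35/262 = 1083/262

1083/262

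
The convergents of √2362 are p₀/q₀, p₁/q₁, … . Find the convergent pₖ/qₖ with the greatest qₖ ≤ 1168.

√2362 = [48; 1, 1, 1, 1, 96, …] (period length 5).
Convergents:
  p_0/q_0 = 48/1
  p_1/q_1 = 49/1
  p_2/q_2 = 97/2
  p_3/q_3 = 146/3
  p_4/q_4 = 243/5
  p_5/q_5 = 23474/483
  p_6/q_6 = 23717/488
  p_7/q_7 = 47191/971
  p_8/q_8 = 70908/1459
q_7 = 971 ≤ 1168 < 1459 = q_8, so the answer is 47191/971.

47191/971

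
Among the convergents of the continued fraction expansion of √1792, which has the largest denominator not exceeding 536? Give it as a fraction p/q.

√1792 = [42; 3, 84, …] (period length 2).
Convergents:
  p_0/q_0 = 42/1
  p_1/q_1 = 127/3
  p_2/q_2 = 10710/253
  p_3/q_3 = 32257/762
q_2 = 253 ≤ 536 < 762 = q_3, so the answer is 10710/253.

10710/253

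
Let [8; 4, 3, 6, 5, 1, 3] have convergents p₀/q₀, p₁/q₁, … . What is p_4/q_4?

3482/423

Using pₖ = aₖpₖ₋₁ + pₖ₋₂, qₖ = aₖqₖ₋₁ + qₖ₋₂ (with p₋₁=1, p₋₂=0, q₋₁=0, q₋₂=1):
  k=0: a=8, p=8, q=1
  k=1: a=4, p=33, q=4
  k=2: a=3, p=107, q=13
  k=3: a=6, p=675, q=82
  k=4: a=5, p=3482, q=423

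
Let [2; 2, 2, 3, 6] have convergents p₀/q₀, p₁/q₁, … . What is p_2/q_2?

Using pₖ = aₖpₖ₋₁ + pₖ₋₂, qₖ = aₖqₖ₋₁ + qₖ₋₂ (with p₋₁=1, p₋₂=0, q₋₁=0, q₋₂=1):
  k=0: a=2, p=2, q=1
  k=1: a=2, p=5, q=2
  k=2: a=2, p=12, q=5

12/5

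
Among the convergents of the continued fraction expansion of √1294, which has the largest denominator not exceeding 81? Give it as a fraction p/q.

1295/36

√1294 = [35; 1, 34, 1, 70, …] (period length 4).
Convergents:
  p_0/q_0 = 35/1
  p_1/q_1 = 36/1
  p_2/q_2 = 1259/35
  p_3/q_3 = 1295/36
  p_4/q_4 = 91909/2555
q_3 = 36 ≤ 81 < 2555 = q_4, so the answer is 1295/36.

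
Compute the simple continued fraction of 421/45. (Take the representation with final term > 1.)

[9; 2, 1, 4, 3]

421 = 9*45 + 16
45 = 2*16 + 13
16 = 1*13 + 3
13 = 4*3 + 1
3 = 3*1 + 0  (stop)
So 421/45 = [9; 2, 1, 4, 3].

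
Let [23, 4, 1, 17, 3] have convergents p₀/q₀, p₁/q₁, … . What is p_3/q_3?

2065/89

Using pₖ = aₖpₖ₋₁ + pₖ₋₂, qₖ = aₖqₖ₋₁ + qₖ₋₂ (with p₋₁=1, p₋₂=0, q₋₁=0, q₋₂=1):
  k=0: a=23, p=23, q=1
  k=1: a=4, p=93, q=4
  k=2: a=1, p=116, q=5
  k=3: a=17, p=2065, q=89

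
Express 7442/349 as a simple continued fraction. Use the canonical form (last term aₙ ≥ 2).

7442 = 21*349 + 113
349 = 3*113 + 10
113 = 11*10 + 3
10 = 3*3 + 1
3 = 3*1 + 0  (stop)
So 7442/349 = [21; 3, 11, 3, 3].

[21; 3, 11, 3, 3]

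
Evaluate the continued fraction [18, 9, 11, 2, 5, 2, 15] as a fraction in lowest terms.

699591/38630

Fold from the inside: start with 15/1.
  2 + 1/15 = 31/15
  5 + 15/31 = 170/31
  2 + 31/170 = 371/170
  11 + 170/371 = 4251/371
  9 + 371/4251 = 38630/4251
  18 + 4251/38630 = 699591/38630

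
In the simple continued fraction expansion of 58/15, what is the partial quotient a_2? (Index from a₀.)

6

58 = 3·15 + 13   →  a_0 = 3
15 = 1·13 + 2   →  a_1 = 1
13 = 6·2 + 1   →  a_2 = 6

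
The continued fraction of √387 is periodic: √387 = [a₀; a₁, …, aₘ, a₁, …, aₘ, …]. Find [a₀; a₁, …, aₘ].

a₀ = ⌊√387⌋ = 19.
With m₀=0, d₀=1 and mₖ₊₁ = dₖaₖ − mₖ, dₖ₊₁ = (n − mₖ₊₁²)/dₖ, aₖ₊₁ = ⌊(a₀+mₖ₊₁)/dₖ₊₁⌋:
  k=1: m=19, d=26, a=1
  k=2: m=7, d=13, a=2
  k=3: m=19, d=2, a=19
  k=4: m=19, d=13, a=2
  k=5: m=7, d=26, a=1
  k=6: m=19, d=1, a=38
d=1 and a=2a₀=38 at k=6, so the next step gives (m, d) = (19, 26) again — its k=1 value — and the period has length 6.

[19; 1, 2, 19, 2, 1, 38]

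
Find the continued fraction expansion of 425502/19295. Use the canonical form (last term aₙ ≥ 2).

425502 = 22·19295 + 1012
19295 = 19·1012 + 67
1012 = 15·67 + 7
67 = 9·7 + 4
7 = 1·4 + 3
4 = 1·3 + 1
3 = 3·1 + 0  (stop)
So 425502/19295 = [22; 19, 15, 9, 1, 1, 3].

[22; 19, 15, 9, 1, 1, 3]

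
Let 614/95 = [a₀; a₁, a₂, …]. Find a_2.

614 = 6·95 + 44   →  a_0 = 6
95 = 2·44 + 7   →  a_1 = 2
44 = 6·7 + 2   →  a_2 = 6

6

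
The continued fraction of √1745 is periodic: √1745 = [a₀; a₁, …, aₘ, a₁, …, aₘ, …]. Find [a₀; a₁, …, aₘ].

a₀ = ⌊√1745⌋ = 41.
With m₀=0, d₀=1 and mₖ₊₁ = dₖaₖ − mₖ, dₖ₊₁ = (n − mₖ₊₁²)/dₖ, aₖ₊₁ = ⌊(a₀+mₖ₊₁)/dₖ₊₁⌋:
  k=1: m=41, d=64, a=1
  k=2: m=23, d=19, a=3
  k=3: m=34, d=31, a=2
  k=4: m=28, d=31, a=2
  k=5: m=34, d=19, a=3
  k=6: m=23, d=64, a=1
  k=7: m=41, d=1, a=82
d=1 and a=2a₀=82 at k=7, so the next step gives (m, d) = (41, 64) again — its k=1 value — and the period has length 7.

[41; 1, 3, 2, 2, 3, 1, 82]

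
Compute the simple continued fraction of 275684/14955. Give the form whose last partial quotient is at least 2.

275684 = 18×14955 + 6494
14955 = 2×6494 + 1967
6494 = 3×1967 + 593
1967 = 3×593 + 188
593 = 3×188 + 29
188 = 6×29 + 14
29 = 2×14 + 1
14 = 14×1 + 0  (stop)
So 275684/14955 = [18; 2, 3, 3, 3, 6, 2, 14].

[18; 2, 3, 3, 3, 6, 2, 14]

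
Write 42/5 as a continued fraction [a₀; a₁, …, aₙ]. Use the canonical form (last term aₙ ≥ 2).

[8; 2, 2]

42 = 8·5 + 2
5 = 2·2 + 1
2 = 2·1 + 0  (stop)
So 42/5 = [8; 2, 2].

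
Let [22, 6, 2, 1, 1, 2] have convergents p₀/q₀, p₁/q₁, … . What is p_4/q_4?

Using pₖ = aₖpₖ₋₁ + pₖ₋₂, qₖ = aₖqₖ₋₁ + qₖ₋₂ (with p₋₁=1, p₋₂=0, q₋₁=0, q₋₂=1):
  k=0: a=22, p=22, q=1
  k=1: a=6, p=133, q=6
  k=2: a=2, p=288, q=13
  k=3: a=1, p=421, q=19
  k=4: a=1, p=709, q=32

709/32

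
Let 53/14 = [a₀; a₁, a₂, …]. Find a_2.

3

53 = 3·14 + 11   →  a_0 = 3
14 = 1·11 + 3   →  a_1 = 1
11 = 3·3 + 2   →  a_2 = 3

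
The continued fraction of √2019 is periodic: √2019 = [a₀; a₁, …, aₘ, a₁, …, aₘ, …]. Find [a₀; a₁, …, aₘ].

[44; 1, 13, 1, 88]

a₀ = ⌊√2019⌋ = 44.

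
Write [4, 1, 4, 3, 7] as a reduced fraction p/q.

Using pₖ = aₖpₖ₋₁ + pₖ₋₂ and qₖ = aₖqₖ₋₁ + qₖ₋₂:
  k=0: a=4, p=4, q=1
  k=1: a=1, p=5, q=1
  k=2: a=4, p=24, q=5
  k=3: a=3, p=77, q=16
  k=4: a=7, p=563, q=117

563/117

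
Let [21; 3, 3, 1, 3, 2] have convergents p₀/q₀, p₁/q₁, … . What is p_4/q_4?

Using pₖ = aₖpₖ₋₁ + pₖ₋₂, qₖ = aₖqₖ₋₁ + qₖ₋₂ (with p₋₁=1, p₋₂=0, q₋₁=0, q₋₂=1):
  k=0: a=21, p=21, q=1
  k=1: a=3, p=64, q=3
  k=2: a=3, p=213, q=10
  k=3: a=1, p=277, q=13
  k=4: a=3, p=1044, q=49

1044/49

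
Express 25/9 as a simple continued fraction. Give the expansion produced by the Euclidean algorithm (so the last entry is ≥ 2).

[2; 1, 3, 2]

25 = 2·9 + 7
9 = 1·7 + 2
7 = 3·2 + 1
2 = 2·1 + 0  (stop)
So 25/9 = [2; 1, 3, 2].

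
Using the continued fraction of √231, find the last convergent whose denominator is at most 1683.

√231 = [15; 5, 30, …] (period length 2).
Convergents:
  p_0/q_0 = 15/1
  p_1/q_1 = 76/5
  p_2/q_2 = 2295/151
  p_3/q_3 = 11551/760
  p_4/q_4 = 348825/22951
q_3 = 760 ≤ 1683 < 22951 = q_4, so the answer is 11551/760.

11551/760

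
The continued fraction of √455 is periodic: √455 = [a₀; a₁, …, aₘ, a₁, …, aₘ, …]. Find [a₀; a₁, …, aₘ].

a₀ = ⌊√455⌋ = 21.

[21; 3, 42]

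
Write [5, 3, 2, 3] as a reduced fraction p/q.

127/24

Fold from the inside: start with 3/1.
  2 + 1/3 = 7/3
  3 + 3/7 = 24/7
  5 + 7/24 = 127/24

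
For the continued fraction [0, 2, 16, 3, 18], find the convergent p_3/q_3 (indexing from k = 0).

Using pₖ = aₖpₖ₋₁ + pₖ₋₂, qₖ = aₖqₖ₋₁ + qₖ₋₂ (with p₋₁=1, p₋₂=0, q₋₁=0, q₋₂=1):
  k=0: a=0, p=0, q=1
  k=1: a=2, p=1, q=2
  k=2: a=16, p=16, q=33
  k=3: a=3, p=49, q=101

49/101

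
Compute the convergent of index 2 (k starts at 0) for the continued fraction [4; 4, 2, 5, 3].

38/9

Using pₖ = aₖpₖ₋₁ + pₖ₋₂, qₖ = aₖqₖ₋₁ + qₖ₋₂ (with p₋₁=1, p₋₂=0, q₋₁=0, q₋₂=1):
  k=0: a=4, p=4, q=1
  k=1: a=4, p=17, q=4
  k=2: a=2, p=38, q=9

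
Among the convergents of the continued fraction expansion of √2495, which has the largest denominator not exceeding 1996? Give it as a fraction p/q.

√2495 = [49; 1, 18, 1, 98, …] (period length 4).
Convergents:
  p_0/q_0 = 49/1
  p_1/q_1 = 50/1
  p_2/q_2 = 949/19
  p_3/q_3 = 999/20
  p_4/q_4 = 98851/1979
  p_5/q_5 = 99850/1999
q_4 = 1979 ≤ 1996 < 1999 = q_5, so the answer is 98851/1979.

98851/1979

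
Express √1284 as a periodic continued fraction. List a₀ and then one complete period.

[35; 1, 4, 1, 70]

a₀ = ⌊√1284⌋ = 35.
With m₀=0, d₀=1 and mₖ₊₁ = dₖaₖ − mₖ, dₖ₊₁ = (n − mₖ₊₁²)/dₖ, aₖ₊₁ = ⌊(a₀+mₖ₊₁)/dₖ₊₁⌋:
  k=1: m=35, d=59, a=1
  k=2: m=24, d=12, a=4
  k=3: m=24, d=59, a=1
  k=4: m=35, d=1, a=70
d=1 and a=2a₀=70 at k=4, so the next step gives (m, d) = (35, 59) again — its k=1 value — and the period has length 4.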